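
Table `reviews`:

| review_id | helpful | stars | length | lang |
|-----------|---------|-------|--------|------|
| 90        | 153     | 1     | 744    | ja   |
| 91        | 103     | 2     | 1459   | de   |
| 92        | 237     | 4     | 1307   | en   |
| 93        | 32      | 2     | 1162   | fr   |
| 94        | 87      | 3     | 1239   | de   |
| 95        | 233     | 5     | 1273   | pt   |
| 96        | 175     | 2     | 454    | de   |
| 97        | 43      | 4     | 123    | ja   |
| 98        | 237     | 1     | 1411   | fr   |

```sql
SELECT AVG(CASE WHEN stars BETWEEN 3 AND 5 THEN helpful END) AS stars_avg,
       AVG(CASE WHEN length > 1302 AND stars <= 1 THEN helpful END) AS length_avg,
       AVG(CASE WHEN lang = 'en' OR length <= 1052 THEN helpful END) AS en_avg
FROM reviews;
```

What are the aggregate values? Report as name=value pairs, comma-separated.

stars_avg=150, length_avg=237, en_avg=152

[stars_avg: stars BETWEEN 3 AND 5]
review_id=90: ✗
review_id=91: ✗
review_id=92: ✓ → 237
review_id=93: ✗
review_id=94: ✓ → 87
review_id=95: ✓ → 233
review_id=96: ✗
review_id=97: ✓ → 43
review_id=98: ✗
stars_avg = (237 + 87 + 233 + 43) / 4 = 150
—
[length_avg: length > 1302 AND stars <= 1]
review_id=90: ✗
review_id=91: ✗
review_id=92: ✗
review_id=93: ✗
review_id=94: ✗
review_id=95: ✗
review_id=96: ✗
review_id=97: ✗
review_id=98: ✓ → 237
length_avg = 237
—
[en_avg: lang = 'en' OR length <= 1052]
review_id=90: ✓ → 153
review_id=91: ✗
review_id=92: ✓ → 237
review_id=93: ✗
review_id=94: ✗
review_id=95: ✗
review_id=96: ✓ → 175
review_id=97: ✓ → 43
review_id=98: ✗
en_avg = (153 + 237 + 175 + 43) / 4 = 152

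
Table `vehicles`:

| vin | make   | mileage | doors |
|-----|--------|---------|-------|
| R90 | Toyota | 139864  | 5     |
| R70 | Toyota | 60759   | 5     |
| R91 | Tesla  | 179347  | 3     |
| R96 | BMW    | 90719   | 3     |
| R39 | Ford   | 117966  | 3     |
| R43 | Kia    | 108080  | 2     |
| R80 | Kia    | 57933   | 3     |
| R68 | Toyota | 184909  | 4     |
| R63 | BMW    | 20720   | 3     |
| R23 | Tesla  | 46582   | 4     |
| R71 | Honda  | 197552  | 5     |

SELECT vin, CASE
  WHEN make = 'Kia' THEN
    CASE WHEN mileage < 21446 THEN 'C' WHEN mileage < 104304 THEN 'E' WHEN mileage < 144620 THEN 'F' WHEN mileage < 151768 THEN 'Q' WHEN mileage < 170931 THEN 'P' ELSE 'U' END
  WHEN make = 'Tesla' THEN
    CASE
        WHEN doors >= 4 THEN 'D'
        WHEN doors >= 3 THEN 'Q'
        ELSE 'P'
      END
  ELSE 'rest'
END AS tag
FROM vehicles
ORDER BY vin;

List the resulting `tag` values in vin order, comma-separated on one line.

D, rest, F, rest, rest, rest, rest, E, rest, Q, rest

vin=R23: make='Tesla' → inner[doors >= 4] → D
vin=R39: make='Ford' → outer ELSE → rest
vin=R43: make='Kia' → inner[mileage < 144620] → F
vin=R63: make='BMW' → outer ELSE → rest
vin=R68: make='Toyota' → outer ELSE → rest
vin=R70: make='Toyota' → outer ELSE → rest
vin=R71: make='Honda' → outer ELSE → rest
vin=R80: make='Kia' → inner[mileage < 104304] → E
vin=R90: make='Toyota' → outer ELSE → rest
vin=R91: make='Tesla' → inner[doors >= 3] → Q
vin=R96: make='BMW' → outer ELSE → rest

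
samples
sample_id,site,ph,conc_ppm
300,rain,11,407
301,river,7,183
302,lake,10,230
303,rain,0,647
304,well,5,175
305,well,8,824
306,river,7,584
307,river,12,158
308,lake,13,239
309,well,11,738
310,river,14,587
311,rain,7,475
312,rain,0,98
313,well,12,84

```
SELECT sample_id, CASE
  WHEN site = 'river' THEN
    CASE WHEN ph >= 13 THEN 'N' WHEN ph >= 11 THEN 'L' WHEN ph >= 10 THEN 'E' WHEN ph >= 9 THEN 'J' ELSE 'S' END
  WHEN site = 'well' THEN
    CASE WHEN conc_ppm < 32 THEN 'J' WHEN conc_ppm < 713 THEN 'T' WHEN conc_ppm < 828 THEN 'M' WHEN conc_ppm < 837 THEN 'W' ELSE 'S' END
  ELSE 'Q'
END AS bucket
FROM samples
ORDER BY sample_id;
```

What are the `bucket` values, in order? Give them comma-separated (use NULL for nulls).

Q, S, Q, Q, T, M, S, L, Q, M, N, Q, Q, T

sample_id=300: site='rain' → outer ELSE → Q
sample_id=301: site='river' → inner[ELSE] → S
sample_id=302: site='lake' → outer ELSE → Q
sample_id=303: site='rain' → outer ELSE → Q
sample_id=304: site='well' → inner[conc_ppm < 713] → T
sample_id=305: site='well' → inner[conc_ppm < 828] → M
sample_id=306: site='river' → inner[ELSE] → S
sample_id=307: site='river' → inner[ph >= 11] → L
sample_id=308: site='lake' → outer ELSE → Q
sample_id=309: site='well' → inner[conc_ppm < 828] → M
sample_id=310: site='river' → inner[ph >= 13] → N
sample_id=311: site='rain' → outer ELSE → Q
sample_id=312: site='rain' → outer ELSE → Q
sample_id=313: site='well' → inner[conc_ppm < 713] → T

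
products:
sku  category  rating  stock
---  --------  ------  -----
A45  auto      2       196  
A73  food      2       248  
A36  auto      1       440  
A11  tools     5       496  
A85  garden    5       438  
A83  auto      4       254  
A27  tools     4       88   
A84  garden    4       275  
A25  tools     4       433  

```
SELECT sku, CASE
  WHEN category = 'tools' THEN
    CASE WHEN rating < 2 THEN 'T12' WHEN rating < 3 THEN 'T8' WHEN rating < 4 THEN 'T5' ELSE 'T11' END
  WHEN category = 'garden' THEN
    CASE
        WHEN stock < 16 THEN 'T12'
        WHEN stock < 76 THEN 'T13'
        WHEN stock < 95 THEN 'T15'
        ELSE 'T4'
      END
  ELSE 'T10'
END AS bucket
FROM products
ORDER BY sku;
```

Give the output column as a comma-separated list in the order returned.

T11, T11, T11, T10, T10, T10, T10, T4, T4

sku=A11: category='tools' → inner[ELSE] → T11
sku=A25: category='tools' → inner[ELSE] → T11
sku=A27: category='tools' → inner[ELSE] → T11
sku=A36: category='auto' → outer ELSE → T10
sku=A45: category='auto' → outer ELSE → T10
sku=A73: category='food' → outer ELSE → T10
sku=A83: category='auto' → outer ELSE → T10
sku=A84: category='garden' → inner[ELSE] → T4
sku=A85: category='garden' → inner[ELSE] → T4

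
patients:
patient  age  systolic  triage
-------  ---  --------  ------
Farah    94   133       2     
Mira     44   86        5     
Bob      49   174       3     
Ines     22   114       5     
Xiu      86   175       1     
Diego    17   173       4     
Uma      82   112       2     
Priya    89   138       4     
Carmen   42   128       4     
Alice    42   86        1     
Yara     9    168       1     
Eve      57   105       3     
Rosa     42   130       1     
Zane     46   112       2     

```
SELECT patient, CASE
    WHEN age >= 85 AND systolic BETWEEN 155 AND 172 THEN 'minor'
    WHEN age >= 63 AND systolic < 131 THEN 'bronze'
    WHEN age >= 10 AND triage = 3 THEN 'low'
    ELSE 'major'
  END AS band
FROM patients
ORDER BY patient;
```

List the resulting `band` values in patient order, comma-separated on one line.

patient=Alice: ELSE → major
patient=Bob: age >= 10 AND triage = 3 → low
patient=Carmen: ELSE → major
patient=Diego: ELSE → major
patient=Eve: age >= 10 AND triage = 3 → low
patient=Farah: ELSE → major
patient=Ines: ELSE → major
patient=Mira: ELSE → major
patient=Priya: ELSE → major
patient=Rosa: ELSE → major
patient=Uma: age >= 63 AND systolic < 131 → bronze
patient=Xiu: ELSE → major
patient=Yara: ELSE → major
patient=Zane: ELSE → major

major, low, major, major, low, major, major, major, major, major, bronze, major, major, major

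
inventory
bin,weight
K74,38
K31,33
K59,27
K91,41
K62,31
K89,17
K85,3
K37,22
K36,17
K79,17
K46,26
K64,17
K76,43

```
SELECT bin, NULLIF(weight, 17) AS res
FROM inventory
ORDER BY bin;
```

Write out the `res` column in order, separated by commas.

33, NULL, 22, 26, 27, 31, NULL, 38, 43, NULL, 3, NULL, 41

bin=K31: weight=33 vs 17: differ → 33
bin=K36: weight=17 vs 17: equal → NULL
bin=K37: weight=22 vs 17: differ → 22
bin=K46: weight=26 vs 17: differ → 26
bin=K59: weight=27 vs 17: differ → 27
bin=K62: weight=31 vs 17: differ → 31
bin=K64: weight=17 vs 17: equal → NULL
bin=K74: weight=38 vs 17: differ → 38
bin=K76: weight=43 vs 17: differ → 43
bin=K79: weight=17 vs 17: equal → NULL
bin=K85: weight=3 vs 17: differ → 3
bin=K89: weight=17 vs 17: equal → NULL
bin=K91: weight=41 vs 17: differ → 41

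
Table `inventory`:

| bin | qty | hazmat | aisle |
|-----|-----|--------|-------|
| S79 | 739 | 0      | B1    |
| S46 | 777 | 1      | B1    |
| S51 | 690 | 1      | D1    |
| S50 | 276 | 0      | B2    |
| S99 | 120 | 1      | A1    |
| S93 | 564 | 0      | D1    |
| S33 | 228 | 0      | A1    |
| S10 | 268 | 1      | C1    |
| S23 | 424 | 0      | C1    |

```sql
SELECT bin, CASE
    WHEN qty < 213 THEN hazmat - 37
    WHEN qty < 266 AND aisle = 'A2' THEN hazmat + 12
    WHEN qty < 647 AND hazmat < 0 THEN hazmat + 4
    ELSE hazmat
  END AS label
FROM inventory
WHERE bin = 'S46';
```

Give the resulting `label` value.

1

bin = S46: qty=777, hazmat=1, aisle=B1.
qty < 213 → false
qty < 266 AND aisle = 'A2' → false
qty < 647 AND hazmat < 0 → false
No prior WHEN matched → ELSE → 1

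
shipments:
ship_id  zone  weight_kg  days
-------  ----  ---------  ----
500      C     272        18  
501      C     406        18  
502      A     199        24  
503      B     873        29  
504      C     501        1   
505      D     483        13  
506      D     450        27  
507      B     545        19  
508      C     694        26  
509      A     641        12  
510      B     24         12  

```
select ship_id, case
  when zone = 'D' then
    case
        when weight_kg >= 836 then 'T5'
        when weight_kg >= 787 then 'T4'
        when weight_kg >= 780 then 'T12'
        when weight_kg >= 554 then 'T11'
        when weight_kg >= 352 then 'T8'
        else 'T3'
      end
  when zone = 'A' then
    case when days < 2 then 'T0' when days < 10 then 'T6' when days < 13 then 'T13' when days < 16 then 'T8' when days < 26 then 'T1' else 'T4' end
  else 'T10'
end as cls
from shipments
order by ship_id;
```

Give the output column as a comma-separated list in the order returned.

ship_id=500: zone='C' → outer ELSE → T10
ship_id=501: zone='C' → outer ELSE → T10
ship_id=502: zone='A' → inner[days < 26] → T1
ship_id=503: zone='B' → outer ELSE → T10
ship_id=504: zone='C' → outer ELSE → T10
ship_id=505: zone='D' → inner[weight_kg >= 352] → T8
ship_id=506: zone='D' → inner[weight_kg >= 352] → T8
ship_id=507: zone='B' → outer ELSE → T10
ship_id=508: zone='C' → outer ELSE → T10
ship_id=509: zone='A' → inner[days < 13] → T13
ship_id=510: zone='B' → outer ELSE → T10

T10, T10, T1, T10, T10, T8, T8, T10, T10, T13, T10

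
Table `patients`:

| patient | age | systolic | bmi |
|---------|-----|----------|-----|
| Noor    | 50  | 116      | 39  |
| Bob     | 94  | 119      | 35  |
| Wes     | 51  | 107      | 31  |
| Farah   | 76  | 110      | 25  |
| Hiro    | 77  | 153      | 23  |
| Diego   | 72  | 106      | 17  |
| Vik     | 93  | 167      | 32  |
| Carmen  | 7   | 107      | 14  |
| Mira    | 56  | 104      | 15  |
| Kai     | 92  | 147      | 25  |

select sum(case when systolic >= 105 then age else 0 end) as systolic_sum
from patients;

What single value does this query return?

612

patient=Noor: ✓ → 50
patient=Bob: ✓ → 94
patient=Wes: ✓ → 51
patient=Farah: ✓ → 76
patient=Hiro: ✓ → 77
patient=Diego: ✓ → 72
patient=Vik: ✓ → 93
patient=Carmen: ✓ → 7
patient=Mira: ✗
patient=Kai: ✓ → 92
systolic_sum = 50 + 94 + 51 + 76 + 77 + 72 + 93 + 7 + 92 = 612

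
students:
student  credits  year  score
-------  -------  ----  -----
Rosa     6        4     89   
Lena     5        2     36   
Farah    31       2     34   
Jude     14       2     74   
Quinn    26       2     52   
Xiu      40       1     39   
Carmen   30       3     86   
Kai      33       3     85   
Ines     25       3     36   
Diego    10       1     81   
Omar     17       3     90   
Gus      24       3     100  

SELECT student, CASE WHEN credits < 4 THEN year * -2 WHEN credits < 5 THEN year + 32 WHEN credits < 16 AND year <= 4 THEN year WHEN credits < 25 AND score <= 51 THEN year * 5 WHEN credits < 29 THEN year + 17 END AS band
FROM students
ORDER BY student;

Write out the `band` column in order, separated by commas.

NULL, 1, NULL, 20, 20, 2, NULL, 2, 20, 19, 4, NULL

student=Carmen: (no match → NULL) → NULL
student=Diego: credits < 16 AND year <= 4 → 1
student=Farah: (no match → NULL) → NULL
student=Gus: credits < 29 → 20
student=Ines: credits < 29 → 20
student=Jude: credits < 16 AND year <= 4 → 2
student=Kai: (no match → NULL) → NULL
student=Lena: credits < 16 AND year <= 4 → 2
student=Omar: credits < 29 → 20
student=Quinn: credits < 29 → 19
student=Rosa: credits < 16 AND year <= 4 → 4
student=Xiu: (no match → NULL) → NULL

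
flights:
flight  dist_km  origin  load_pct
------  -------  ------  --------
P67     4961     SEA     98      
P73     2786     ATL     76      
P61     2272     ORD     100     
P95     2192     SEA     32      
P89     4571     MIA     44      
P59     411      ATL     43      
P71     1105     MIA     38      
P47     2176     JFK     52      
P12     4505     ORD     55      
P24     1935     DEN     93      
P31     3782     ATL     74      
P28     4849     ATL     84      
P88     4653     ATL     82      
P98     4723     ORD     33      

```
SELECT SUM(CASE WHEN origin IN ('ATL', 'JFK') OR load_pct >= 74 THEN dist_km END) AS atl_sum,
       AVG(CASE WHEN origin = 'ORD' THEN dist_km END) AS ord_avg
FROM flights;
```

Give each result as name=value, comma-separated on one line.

[atl_sum: origin IN ('ATL', 'JFK') OR load_pct >= 74]
flight=P67: ✓ → 4961
flight=P73: ✓ → 2786
flight=P61: ✓ → 2272
flight=P95: ✗
flight=P89: ✗
flight=P59: ✓ → 411
flight=P71: ✗
flight=P47: ✓ → 2176
flight=P12: ✗
flight=P24: ✓ → 1935
flight=P31: ✓ → 3782
flight=P28: ✓ → 4849
flight=P88: ✓ → 4653
flight=P98: ✗
atl_sum = 4961 + 2786 + 2272 + 411 + 2176 + 1935 + 3782 + 4849 + 4653 = 27825
—
[ord_avg: origin = 'ORD']
flight=P67: ✗
flight=P73: ✗
flight=P61: ✓ → 2272
flight=P95: ✗
flight=P89: ✗
flight=P59: ✗
flight=P71: ✗
flight=P47: ✗
flight=P12: ✓ → 4505
flight=P24: ✗
flight=P31: ✗
flight=P28: ✗
flight=P88: ✗
flight=P98: ✓ → 4723
ord_avg = (2272 + 4505 + 4723) / 3 = 3833.3333333333

atl_sum=27825, ord_avg=3833.3333333333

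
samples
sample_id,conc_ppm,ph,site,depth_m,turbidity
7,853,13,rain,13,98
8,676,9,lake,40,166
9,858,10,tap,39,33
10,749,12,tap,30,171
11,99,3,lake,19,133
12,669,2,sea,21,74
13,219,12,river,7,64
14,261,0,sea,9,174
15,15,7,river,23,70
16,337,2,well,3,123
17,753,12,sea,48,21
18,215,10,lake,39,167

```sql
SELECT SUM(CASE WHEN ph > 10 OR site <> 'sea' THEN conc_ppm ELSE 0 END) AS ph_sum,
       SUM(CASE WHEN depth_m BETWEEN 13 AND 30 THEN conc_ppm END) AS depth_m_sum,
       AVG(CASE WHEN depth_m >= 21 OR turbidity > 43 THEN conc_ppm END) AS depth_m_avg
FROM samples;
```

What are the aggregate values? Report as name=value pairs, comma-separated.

ph_sum=4774, depth_m_sum=2385, depth_m_avg=475.3333333333

[ph_sum: ph > 10 OR site <> 'sea']
sample_id=7: ✓ → 853
sample_id=8: ✓ → 676
sample_id=9: ✓ → 858
sample_id=10: ✓ → 749
sample_id=11: ✓ → 99
sample_id=12: ✗
sample_id=13: ✓ → 219
sample_id=14: ✗
sample_id=15: ✓ → 15
sample_id=16: ✓ → 337
sample_id=17: ✓ → 753
sample_id=18: ✓ → 215
ph_sum = 853 + 676 + 858 + 749 + 99 + 219 + 15 + 337 + 753 + 215 = 4774
—
[depth_m_sum: depth_m BETWEEN 13 AND 30]
sample_id=7: ✓ → 853
sample_id=8: ✗
sample_id=9: ✗
sample_id=10: ✓ → 749
sample_id=11: ✓ → 99
sample_id=12: ✓ → 669
sample_id=13: ✗
sample_id=14: ✗
sample_id=15: ✓ → 15
sample_id=16: ✗
sample_id=17: ✗
sample_id=18: ✗
depth_m_sum = 853 + 749 + 99 + 669 + 15 = 2385
—
[depth_m_avg: depth_m >= 21 OR turbidity > 43]
sample_id=7: ✓ → 853
sample_id=8: ✓ → 676
sample_id=9: ✓ → 858
sample_id=10: ✓ → 749
sample_id=11: ✓ → 99
sample_id=12: ✓ → 669
sample_id=13: ✓ → 219
sample_id=14: ✓ → 261
sample_id=15: ✓ → 15
sample_id=16: ✓ → 337
sample_id=17: ✓ → 753
sample_id=18: ✓ → 215
depth_m_avg = (853 + 676 + 858 + 749 + 99 + 669 + 219 + 261 + 15 + 337 + 753 + 215) / 12 = 475.3333333333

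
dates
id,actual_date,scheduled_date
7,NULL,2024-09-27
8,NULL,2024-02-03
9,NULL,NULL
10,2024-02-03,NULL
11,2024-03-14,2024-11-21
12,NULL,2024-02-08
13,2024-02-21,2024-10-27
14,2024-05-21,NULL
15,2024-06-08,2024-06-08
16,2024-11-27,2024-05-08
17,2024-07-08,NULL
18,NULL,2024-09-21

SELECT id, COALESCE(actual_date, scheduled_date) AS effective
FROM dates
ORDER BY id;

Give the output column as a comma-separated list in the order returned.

id=7: actual_date=NULL, scheduled_date=2024-09-27 → 2024-09-27
id=8: actual_date=NULL, scheduled_date=2024-02-03 → 2024-02-03
id=9: actual_date=NULL, scheduled_date=NULL (all NULL) → NULL
id=10: actual_date=2024-02-03 → 2024-02-03
id=11: actual_date=2024-03-14 → 2024-03-14
id=12: actual_date=NULL, scheduled_date=2024-02-08 → 2024-02-08
id=13: actual_date=2024-02-21 → 2024-02-21
id=14: actual_date=2024-05-21 → 2024-05-21
id=15: actual_date=2024-06-08 → 2024-06-08
id=16: actual_date=2024-11-27 → 2024-11-27
id=17: actual_date=2024-07-08 → 2024-07-08
id=18: actual_date=NULL, scheduled_date=2024-09-21 → 2024-09-21

2024-09-27, 2024-02-03, NULL, 2024-02-03, 2024-03-14, 2024-02-08, 2024-02-21, 2024-05-21, 2024-06-08, 2024-11-27, 2024-07-08, 2024-09-21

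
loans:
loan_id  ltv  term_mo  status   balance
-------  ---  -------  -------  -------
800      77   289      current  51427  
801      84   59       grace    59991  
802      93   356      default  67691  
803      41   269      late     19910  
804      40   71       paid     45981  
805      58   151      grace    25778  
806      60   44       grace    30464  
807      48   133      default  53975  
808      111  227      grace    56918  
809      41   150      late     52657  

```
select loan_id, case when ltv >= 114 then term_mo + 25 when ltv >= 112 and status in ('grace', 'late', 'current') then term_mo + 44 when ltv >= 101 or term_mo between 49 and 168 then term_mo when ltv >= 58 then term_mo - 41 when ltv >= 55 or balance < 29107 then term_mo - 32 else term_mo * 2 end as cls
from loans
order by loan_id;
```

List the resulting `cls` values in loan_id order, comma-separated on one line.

248, 59, 315, 237, 71, 151, 3, 133, 227, 150

loan_id=800: ltv >= 58 → 248
loan_id=801: ltv >= 101 or term_mo between 49 and 168 → 59
loan_id=802: ltv >= 58 → 315
loan_id=803: ltv >= 55 or balance < 29107 → 237
loan_id=804: ltv >= 101 or term_mo between 49 and 168 → 71
loan_id=805: ltv >= 101 or term_mo between 49 and 168 → 151
loan_id=806: ltv >= 58 → 3
loan_id=807: ltv >= 101 or term_mo between 49 and 168 → 133
loan_id=808: ltv >= 101 or term_mo between 49 and 168 → 227
loan_id=809: ltv >= 101 or term_mo between 49 and 168 → 150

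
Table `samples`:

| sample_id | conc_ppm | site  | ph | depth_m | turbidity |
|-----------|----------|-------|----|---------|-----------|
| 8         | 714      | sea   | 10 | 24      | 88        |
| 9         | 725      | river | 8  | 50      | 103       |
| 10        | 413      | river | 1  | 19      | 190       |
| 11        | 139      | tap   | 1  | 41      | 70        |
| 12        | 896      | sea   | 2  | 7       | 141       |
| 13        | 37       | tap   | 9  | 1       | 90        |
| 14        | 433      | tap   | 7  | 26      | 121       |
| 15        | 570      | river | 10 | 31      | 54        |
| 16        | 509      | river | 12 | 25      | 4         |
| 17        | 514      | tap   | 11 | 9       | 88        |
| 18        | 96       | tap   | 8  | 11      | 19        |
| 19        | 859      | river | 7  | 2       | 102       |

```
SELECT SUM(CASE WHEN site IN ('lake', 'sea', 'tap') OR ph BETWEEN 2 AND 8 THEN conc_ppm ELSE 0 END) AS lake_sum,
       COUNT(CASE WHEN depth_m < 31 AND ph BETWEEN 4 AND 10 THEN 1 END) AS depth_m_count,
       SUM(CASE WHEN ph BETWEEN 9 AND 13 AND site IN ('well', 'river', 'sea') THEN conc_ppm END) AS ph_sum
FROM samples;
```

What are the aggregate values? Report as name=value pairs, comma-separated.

[lake_sum: site IN ('lake', 'sea', 'tap') OR ph BETWEEN 2 AND 8]
sample_id=8: ✓ → 714
sample_id=9: ✓ → 725
sample_id=10: ✗
sample_id=11: ✓ → 139
sample_id=12: ✓ → 896
sample_id=13: ✓ → 37
sample_id=14: ✓ → 433
sample_id=15: ✗
sample_id=16: ✗
sample_id=17: ✓ → 514
sample_id=18: ✓ → 96
sample_id=19: ✓ → 859
lake_sum = 714 + 725 + 139 + 896 + 37 + 433 + 514 + 96 + 859 = 4413
—
[depth_m_count: depth_m < 31 AND ph BETWEEN 4 AND 10]
sample_id=8: ✓ → 1
sample_id=9: ✗
sample_id=10: ✗
sample_id=11: ✗
sample_id=12: ✗
sample_id=13: ✓ → 1
sample_id=14: ✓ → 1
sample_id=15: ✗
sample_id=16: ✗
sample_id=17: ✗
sample_id=18: ✓ → 1
sample_id=19: ✓ → 1
depth_m_count = COUNT(1, 1, 1, 1, 1) = 5
—
[ph_sum: ph BETWEEN 9 AND 13 AND site IN ('well', 'river', 'sea')]
sample_id=8: ✓ → 714
sample_id=9: ✗
sample_id=10: ✗
sample_id=11: ✗
sample_id=12: ✗
sample_id=13: ✗
sample_id=14: ✗
sample_id=15: ✓ → 570
sample_id=16: ✓ → 509
sample_id=17: ✗
sample_id=18: ✗
sample_id=19: ✗
ph_sum = 714 + 570 + 509 = 1793

lake_sum=4413, depth_m_count=5, ph_sum=1793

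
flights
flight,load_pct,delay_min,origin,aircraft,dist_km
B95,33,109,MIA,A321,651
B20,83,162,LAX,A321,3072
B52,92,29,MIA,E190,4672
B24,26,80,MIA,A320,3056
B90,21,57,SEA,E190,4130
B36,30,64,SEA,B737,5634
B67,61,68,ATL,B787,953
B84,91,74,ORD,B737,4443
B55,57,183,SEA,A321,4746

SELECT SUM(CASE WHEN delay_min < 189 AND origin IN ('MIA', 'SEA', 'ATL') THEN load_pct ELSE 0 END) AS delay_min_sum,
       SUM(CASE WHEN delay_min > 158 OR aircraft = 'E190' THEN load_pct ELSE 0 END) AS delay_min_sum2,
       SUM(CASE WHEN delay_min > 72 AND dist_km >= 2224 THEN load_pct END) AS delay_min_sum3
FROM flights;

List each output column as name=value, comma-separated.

delay_min_sum=320, delay_min_sum2=253, delay_min_sum3=257

[delay_min_sum: delay_min < 189 AND origin IN ('MIA', 'SEA', 'ATL')]
flight=B95: ✓ → 33
flight=B20: ✗
flight=B52: ✓ → 92
flight=B24: ✓ → 26
flight=B90: ✓ → 21
flight=B36: ✓ → 30
flight=B67: ✓ → 61
flight=B84: ✗
flight=B55: ✓ → 57
delay_min_sum = 33 + 92 + 26 + 21 + 30 + 61 + 57 = 320
—
[delay_min_sum2: delay_min > 158 OR aircraft = 'E190']
flight=B95: ✗
flight=B20: ✓ → 83
flight=B52: ✓ → 92
flight=B24: ✗
flight=B90: ✓ → 21
flight=B36: ✗
flight=B67: ✗
flight=B84: ✗
flight=B55: ✓ → 57
delay_min_sum2 = 83 + 92 + 21 + 57 = 253
—
[delay_min_sum3: delay_min > 72 AND dist_km >= 2224]
flight=B95: ✗
flight=B20: ✓ → 83
flight=B52: ✗
flight=B24: ✓ → 26
flight=B90: ✗
flight=B36: ✗
flight=B67: ✗
flight=B84: ✓ → 91
flight=B55: ✓ → 57
delay_min_sum3 = 83 + 26 + 91 + 57 = 257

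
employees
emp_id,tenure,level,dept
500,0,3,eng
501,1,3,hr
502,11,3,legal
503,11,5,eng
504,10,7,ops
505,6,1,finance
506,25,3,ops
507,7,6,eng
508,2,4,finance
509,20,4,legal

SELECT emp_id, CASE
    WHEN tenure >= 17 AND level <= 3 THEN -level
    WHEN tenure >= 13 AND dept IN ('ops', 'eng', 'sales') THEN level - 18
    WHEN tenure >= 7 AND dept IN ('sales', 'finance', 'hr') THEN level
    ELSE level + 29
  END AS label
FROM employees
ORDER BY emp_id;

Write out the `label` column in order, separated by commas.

32, 32, 32, 34, 36, 30, -3, 35, 33, 33

emp_id=500: ELSE → 32
emp_id=501: ELSE → 32
emp_id=502: ELSE → 32
emp_id=503: ELSE → 34
emp_id=504: ELSE → 36
emp_id=505: ELSE → 30
emp_id=506: tenure >= 17 AND level <= 3 → -3
emp_id=507: ELSE → 35
emp_id=508: ELSE → 33
emp_id=509: ELSE → 33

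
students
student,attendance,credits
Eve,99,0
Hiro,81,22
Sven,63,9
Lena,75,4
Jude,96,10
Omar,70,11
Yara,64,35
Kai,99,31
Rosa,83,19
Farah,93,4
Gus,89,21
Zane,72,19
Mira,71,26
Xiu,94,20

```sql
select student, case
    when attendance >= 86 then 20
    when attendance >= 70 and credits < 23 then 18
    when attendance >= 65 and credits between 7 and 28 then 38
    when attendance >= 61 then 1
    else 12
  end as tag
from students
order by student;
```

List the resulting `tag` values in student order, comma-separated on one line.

20, 20, 20, 18, 20, 20, 18, 38, 18, 18, 1, 20, 1, 18

student=Eve: attendance >= 86 → 20
student=Farah: attendance >= 86 → 20
student=Gus: attendance >= 86 → 20
student=Hiro: attendance >= 70 and credits < 23 → 18
student=Jude: attendance >= 86 → 20
student=Kai: attendance >= 86 → 20
student=Lena: attendance >= 70 and credits < 23 → 18
student=Mira: attendance >= 65 and credits between 7 and 28 → 38
student=Omar: attendance >= 70 and credits < 23 → 18
student=Rosa: attendance >= 70 and credits < 23 → 18
student=Sven: attendance >= 61 → 1
student=Xiu: attendance >= 86 → 20
student=Yara: attendance >= 61 → 1
student=Zane: attendance >= 70 and credits < 23 → 18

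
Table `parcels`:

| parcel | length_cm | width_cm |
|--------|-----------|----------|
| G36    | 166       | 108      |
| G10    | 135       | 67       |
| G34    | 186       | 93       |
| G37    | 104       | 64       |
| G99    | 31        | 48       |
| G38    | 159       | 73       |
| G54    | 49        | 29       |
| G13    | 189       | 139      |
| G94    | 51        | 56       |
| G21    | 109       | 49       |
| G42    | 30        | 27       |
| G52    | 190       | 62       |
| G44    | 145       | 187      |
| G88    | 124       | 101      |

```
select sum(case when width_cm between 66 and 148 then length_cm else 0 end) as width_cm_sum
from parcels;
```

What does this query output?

parcel=G36: ✓ → 166
parcel=G10: ✓ → 135
parcel=G34: ✓ → 186
parcel=G37: ✗
parcel=G99: ✗
parcel=G38: ✓ → 159
parcel=G54: ✗
parcel=G13: ✓ → 189
parcel=G94: ✗
parcel=G21: ✗
parcel=G42: ✗
parcel=G52: ✗
parcel=G44: ✗
parcel=G88: ✓ → 124
width_cm_sum = 166 + 135 + 186 + 159 + 189 + 124 = 959

959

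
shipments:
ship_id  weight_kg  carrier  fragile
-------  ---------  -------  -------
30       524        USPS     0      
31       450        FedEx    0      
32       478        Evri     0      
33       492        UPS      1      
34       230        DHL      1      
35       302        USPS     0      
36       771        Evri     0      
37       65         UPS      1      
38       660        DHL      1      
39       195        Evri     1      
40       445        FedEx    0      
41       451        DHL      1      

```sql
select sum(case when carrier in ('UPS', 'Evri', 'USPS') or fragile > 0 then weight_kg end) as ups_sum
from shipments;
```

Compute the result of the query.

4168

ship_id=30: ✓ → 524
ship_id=31: ✗
ship_id=32: ✓ → 478
ship_id=33: ✓ → 492
ship_id=34: ✓ → 230
ship_id=35: ✓ → 302
ship_id=36: ✓ → 771
ship_id=37: ✓ → 65
ship_id=38: ✓ → 660
ship_id=39: ✓ → 195
ship_id=40: ✗
ship_id=41: ✓ → 451
ups_sum = 524 + 478 + 492 + 230 + 302 + 771 + 65 + 660 + 195 + 451 = 4168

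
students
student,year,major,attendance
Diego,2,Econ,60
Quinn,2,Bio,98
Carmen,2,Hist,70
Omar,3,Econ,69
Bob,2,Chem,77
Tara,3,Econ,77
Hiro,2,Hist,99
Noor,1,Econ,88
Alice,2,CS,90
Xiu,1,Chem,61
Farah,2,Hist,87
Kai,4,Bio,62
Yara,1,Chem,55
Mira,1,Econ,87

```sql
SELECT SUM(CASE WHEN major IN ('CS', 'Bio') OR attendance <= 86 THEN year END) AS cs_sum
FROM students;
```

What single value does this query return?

22

student=Diego: ✓ → 2
student=Quinn: ✓ → 2
student=Carmen: ✓ → 2
student=Omar: ✓ → 3
student=Bob: ✓ → 2
student=Tara: ✓ → 3
student=Hiro: ✗
student=Noor: ✗
student=Alice: ✓ → 2
student=Xiu: ✓ → 1
student=Farah: ✗
student=Kai: ✓ → 4
student=Yara: ✓ → 1
student=Mira: ✗
cs_sum = 2 + 2 + 2 + 3 + 2 + 3 + 2 + 1 + 4 + 1 = 22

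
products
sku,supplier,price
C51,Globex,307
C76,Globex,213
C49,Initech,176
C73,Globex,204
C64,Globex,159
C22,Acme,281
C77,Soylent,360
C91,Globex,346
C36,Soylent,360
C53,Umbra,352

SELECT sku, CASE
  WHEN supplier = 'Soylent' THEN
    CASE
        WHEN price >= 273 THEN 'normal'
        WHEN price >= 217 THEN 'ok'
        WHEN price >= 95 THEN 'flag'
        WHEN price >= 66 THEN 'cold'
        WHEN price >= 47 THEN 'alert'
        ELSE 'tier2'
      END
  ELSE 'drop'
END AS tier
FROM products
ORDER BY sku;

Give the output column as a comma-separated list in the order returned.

sku=C22: supplier='Acme' → outer ELSE → drop
sku=C36: supplier='Soylent' → inner[price >= 273] → normal
sku=C49: supplier='Initech' → outer ELSE → drop
sku=C51: supplier='Globex' → outer ELSE → drop
sku=C53: supplier='Umbra' → outer ELSE → drop
sku=C64: supplier='Globex' → outer ELSE → drop
sku=C73: supplier='Globex' → outer ELSE → drop
sku=C76: supplier='Globex' → outer ELSE → drop
sku=C77: supplier='Soylent' → inner[price >= 273] → normal
sku=C91: supplier='Globex' → outer ELSE → drop

drop, normal, drop, drop, drop, drop, drop, drop, normal, drop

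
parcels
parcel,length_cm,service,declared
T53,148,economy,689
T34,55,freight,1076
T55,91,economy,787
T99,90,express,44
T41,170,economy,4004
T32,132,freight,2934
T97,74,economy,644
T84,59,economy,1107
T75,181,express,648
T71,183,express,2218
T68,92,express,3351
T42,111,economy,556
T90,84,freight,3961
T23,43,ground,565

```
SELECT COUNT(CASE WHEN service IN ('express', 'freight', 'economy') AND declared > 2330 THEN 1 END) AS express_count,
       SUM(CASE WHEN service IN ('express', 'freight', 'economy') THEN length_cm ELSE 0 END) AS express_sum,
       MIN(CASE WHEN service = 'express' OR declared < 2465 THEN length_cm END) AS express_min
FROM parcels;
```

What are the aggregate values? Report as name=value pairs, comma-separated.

[express_count: service IN ('express', 'freight', 'economy') AND declared > 2330]
parcel=T53: ✗
parcel=T34: ✗
parcel=T55: ✗
parcel=T99: ✗
parcel=T41: ✓ → 1
parcel=T32: ✓ → 1
parcel=T97: ✗
parcel=T84: ✗
parcel=T75: ✗
parcel=T71: ✗
parcel=T68: ✓ → 1
parcel=T42: ✗
parcel=T90: ✓ → 1
parcel=T23: ✗
express_count = COUNT(1, 1, 1, 1) = 4
—
[express_sum: service IN ('express', 'freight', 'economy')]
parcel=T53: ✓ → 148
parcel=T34: ✓ → 55
parcel=T55: ✓ → 91
parcel=T99: ✓ → 90
parcel=T41: ✓ → 170
parcel=T32: ✓ → 132
parcel=T97: ✓ → 74
parcel=T84: ✓ → 59
parcel=T75: ✓ → 181
parcel=T71: ✓ → 183
parcel=T68: ✓ → 92
parcel=T42: ✓ → 111
parcel=T90: ✓ → 84
parcel=T23: ✗
express_sum = 148 + 55 + 91 + 90 + 170 + 132 + 74 + 59 + 181 + 183 + 92 + 111 + 84 = 1470
—
[express_min: service = 'express' OR declared < 2465]
parcel=T53: ✓ → 148
parcel=T34: ✓ → 55
parcel=T55: ✓ → 91
parcel=T99: ✓ → 90
parcel=T41: ✗
parcel=T32: ✗
parcel=T97: ✓ → 74
parcel=T84: ✓ → 59
parcel=T75: ✓ → 181
parcel=T71: ✓ → 183
parcel=T68: ✓ → 92
parcel=T42: ✓ → 111
parcel=T90: ✗
parcel=T23: ✓ → 43
express_min = MIN(148, 55, 91, 90, 74, 59, 181, 183, 92, 111, 43) = 43

express_count=4, express_sum=1470, express_min=43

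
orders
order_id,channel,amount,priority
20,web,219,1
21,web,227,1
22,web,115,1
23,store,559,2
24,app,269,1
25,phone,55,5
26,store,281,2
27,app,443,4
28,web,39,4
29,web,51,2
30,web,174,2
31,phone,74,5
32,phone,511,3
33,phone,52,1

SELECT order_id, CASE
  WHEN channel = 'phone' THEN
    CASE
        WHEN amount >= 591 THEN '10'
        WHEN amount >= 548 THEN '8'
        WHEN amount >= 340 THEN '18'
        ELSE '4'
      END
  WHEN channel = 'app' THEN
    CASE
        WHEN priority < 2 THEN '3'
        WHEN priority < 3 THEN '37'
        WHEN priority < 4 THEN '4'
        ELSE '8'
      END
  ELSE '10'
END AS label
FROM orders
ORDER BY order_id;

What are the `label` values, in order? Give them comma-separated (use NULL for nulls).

10, 10, 10, 10, 3, 4, 10, 8, 10, 10, 10, 4, 18, 4

order_id=20: channel='web' → outer ELSE → 10
order_id=21: channel='web' → outer ELSE → 10
order_id=22: channel='web' → outer ELSE → 10
order_id=23: channel='store' → outer ELSE → 10
order_id=24: channel='app' → inner[priority < 2] → 3
order_id=25: channel='phone' → inner[ELSE] → 4
order_id=26: channel='store' → outer ELSE → 10
order_id=27: channel='app' → inner[ELSE] → 8
order_id=28: channel='web' → outer ELSE → 10
order_id=29: channel='web' → outer ELSE → 10
order_id=30: channel='web' → outer ELSE → 10
order_id=31: channel='phone' → inner[ELSE] → 4
order_id=32: channel='phone' → inner[amount >= 340] → 18
order_id=33: channel='phone' → inner[ELSE] → 4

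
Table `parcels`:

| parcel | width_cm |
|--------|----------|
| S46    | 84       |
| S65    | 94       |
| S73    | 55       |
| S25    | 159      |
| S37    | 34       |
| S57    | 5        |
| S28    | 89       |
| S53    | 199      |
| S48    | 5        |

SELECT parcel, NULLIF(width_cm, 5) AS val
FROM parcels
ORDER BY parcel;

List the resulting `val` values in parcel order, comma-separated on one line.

parcel=S25: width_cm=159 vs 5: differ → 159
parcel=S28: width_cm=89 vs 5: differ → 89
parcel=S37: width_cm=34 vs 5: differ → 34
parcel=S46: width_cm=84 vs 5: differ → 84
parcel=S48: width_cm=5 vs 5: equal → NULL
parcel=S53: width_cm=199 vs 5: differ → 199
parcel=S57: width_cm=5 vs 5: equal → NULL
parcel=S65: width_cm=94 vs 5: differ → 94
parcel=S73: width_cm=55 vs 5: differ → 55

159, 89, 34, 84, NULL, 199, NULL, 94, 55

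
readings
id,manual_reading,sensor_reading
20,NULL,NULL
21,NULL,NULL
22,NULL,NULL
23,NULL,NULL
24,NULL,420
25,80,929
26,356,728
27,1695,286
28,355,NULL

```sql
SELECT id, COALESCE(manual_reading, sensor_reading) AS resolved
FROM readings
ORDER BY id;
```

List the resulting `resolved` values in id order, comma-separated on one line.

NULL, NULL, NULL, NULL, 420, 80, 356, 1695, 355

id=20: manual_reading=NULL, sensor_reading=NULL (all NULL) → NULL
id=21: manual_reading=NULL, sensor_reading=NULL (all NULL) → NULL
id=22: manual_reading=NULL, sensor_reading=NULL (all NULL) → NULL
id=23: manual_reading=NULL, sensor_reading=NULL (all NULL) → NULL
id=24: manual_reading=NULL, sensor_reading=420 → 420
id=25: manual_reading=80 → 80
id=26: manual_reading=356 → 356
id=27: manual_reading=1695 → 1695
id=28: manual_reading=355 → 355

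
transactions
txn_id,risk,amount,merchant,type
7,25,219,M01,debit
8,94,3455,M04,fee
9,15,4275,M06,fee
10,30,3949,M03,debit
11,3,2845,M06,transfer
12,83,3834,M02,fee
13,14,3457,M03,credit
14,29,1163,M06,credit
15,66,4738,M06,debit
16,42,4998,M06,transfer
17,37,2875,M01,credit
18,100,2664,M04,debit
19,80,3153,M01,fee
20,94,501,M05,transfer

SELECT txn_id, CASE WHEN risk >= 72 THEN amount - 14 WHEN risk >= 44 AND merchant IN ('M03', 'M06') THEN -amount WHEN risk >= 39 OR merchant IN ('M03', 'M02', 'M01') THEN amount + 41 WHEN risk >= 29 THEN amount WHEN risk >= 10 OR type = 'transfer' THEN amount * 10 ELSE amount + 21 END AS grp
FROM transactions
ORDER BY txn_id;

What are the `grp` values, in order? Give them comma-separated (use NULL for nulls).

txn_id=7: risk >= 39 OR merchant IN ('M03', 'M02', 'M01') → 260
txn_id=8: risk >= 72 → 3441
txn_id=9: risk >= 10 OR type = 'transfer' → 42750
txn_id=10: risk >= 39 OR merchant IN ('M03', 'M02', 'M01') → 3990
txn_id=11: risk >= 10 OR type = 'transfer' → 28450
txn_id=12: risk >= 72 → 3820
txn_id=13: risk >= 39 OR merchant IN ('M03', 'M02', 'M01') → 3498
txn_id=14: risk >= 29 → 1163
txn_id=15: risk >= 44 AND merchant IN ('M03', 'M06') → -4738
txn_id=16: risk >= 39 OR merchant IN ('M03', 'M02', 'M01') → 5039
txn_id=17: risk >= 39 OR merchant IN ('M03', 'M02', 'M01') → 2916
txn_id=18: risk >= 72 → 2650
txn_id=19: risk >= 72 → 3139
txn_id=20: risk >= 72 → 487

260, 3441, 42750, 3990, 28450, 3820, 3498, 1163, -4738, 5039, 2916, 2650, 3139, 487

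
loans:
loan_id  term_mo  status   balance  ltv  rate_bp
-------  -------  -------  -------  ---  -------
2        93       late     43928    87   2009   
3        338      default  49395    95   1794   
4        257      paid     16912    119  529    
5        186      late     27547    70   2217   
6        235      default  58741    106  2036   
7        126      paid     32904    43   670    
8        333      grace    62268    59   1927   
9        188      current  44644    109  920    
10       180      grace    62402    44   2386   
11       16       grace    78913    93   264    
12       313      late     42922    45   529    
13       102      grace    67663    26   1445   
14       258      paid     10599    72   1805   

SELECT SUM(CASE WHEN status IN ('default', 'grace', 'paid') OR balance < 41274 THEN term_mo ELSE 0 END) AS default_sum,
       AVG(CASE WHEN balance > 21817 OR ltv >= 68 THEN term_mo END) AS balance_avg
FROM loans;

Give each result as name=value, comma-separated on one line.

default_sum=2031, balance_avg=201.9230769231

[default_sum: status IN ('default', 'grace', 'paid') OR balance < 41274]
loan_id=2: ✗
loan_id=3: ✓ → 338
loan_id=4: ✓ → 257
loan_id=5: ✓ → 186
loan_id=6: ✓ → 235
loan_id=7: ✓ → 126
loan_id=8: ✓ → 333
loan_id=9: ✗
loan_id=10: ✓ → 180
loan_id=11: ✓ → 16
loan_id=12: ✗
loan_id=13: ✓ → 102
loan_id=14: ✓ → 258
default_sum = 338 + 257 + 186 + 235 + 126 + 333 + 180 + 16 + 102 + 258 = 2031
—
[balance_avg: balance > 21817 OR ltv >= 68]
loan_id=2: ✓ → 93
loan_id=3: ✓ → 338
loan_id=4: ✓ → 257
loan_id=5: ✓ → 186
loan_id=6: ✓ → 235
loan_id=7: ✓ → 126
loan_id=8: ✓ → 333
loan_id=9: ✓ → 188
loan_id=10: ✓ → 180
loan_id=11: ✓ → 16
loan_id=12: ✓ → 313
loan_id=13: ✓ → 102
loan_id=14: ✓ → 258
balance_avg = (93 + 338 + 257 + 186 + 235 + 126 + 333 + 188 + 180 + 16 + 313 + 102 + 258) / 13 = 201.9230769231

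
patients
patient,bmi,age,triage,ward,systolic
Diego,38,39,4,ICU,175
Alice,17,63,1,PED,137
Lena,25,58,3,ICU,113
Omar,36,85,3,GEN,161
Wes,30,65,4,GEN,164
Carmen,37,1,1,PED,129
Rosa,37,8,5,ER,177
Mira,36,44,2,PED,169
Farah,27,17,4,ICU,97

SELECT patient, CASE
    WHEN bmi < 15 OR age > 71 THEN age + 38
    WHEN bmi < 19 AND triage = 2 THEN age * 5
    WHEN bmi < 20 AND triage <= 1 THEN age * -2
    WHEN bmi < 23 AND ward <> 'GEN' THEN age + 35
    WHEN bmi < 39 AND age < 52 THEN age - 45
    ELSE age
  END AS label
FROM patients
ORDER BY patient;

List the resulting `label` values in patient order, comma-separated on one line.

-126, -44, -6, -28, 58, -1, 123, -37, 65

patient=Alice: bmi < 20 AND triage <= 1 → -126
patient=Carmen: bmi < 39 AND age < 52 → -44
patient=Diego: bmi < 39 AND age < 52 → -6
patient=Farah: bmi < 39 AND age < 52 → -28
patient=Lena: ELSE → 58
patient=Mira: bmi < 39 AND age < 52 → -1
patient=Omar: bmi < 15 OR age > 71 → 123
patient=Rosa: bmi < 39 AND age < 52 → -37
patient=Wes: ELSE → 65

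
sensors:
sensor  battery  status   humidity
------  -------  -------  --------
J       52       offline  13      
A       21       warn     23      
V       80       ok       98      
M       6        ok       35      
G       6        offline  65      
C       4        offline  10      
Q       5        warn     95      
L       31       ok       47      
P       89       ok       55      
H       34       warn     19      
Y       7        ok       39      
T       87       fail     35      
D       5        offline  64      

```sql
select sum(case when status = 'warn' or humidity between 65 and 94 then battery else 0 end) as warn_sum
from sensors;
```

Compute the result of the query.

66

sensor=J: ✗
sensor=A: ✓ → 21
sensor=V: ✗
sensor=M: ✗
sensor=G: ✓ → 6
sensor=C: ✗
sensor=Q: ✓ → 5
sensor=L: ✗
sensor=P: ✗
sensor=H: ✓ → 34
sensor=Y: ✗
sensor=T: ✗
sensor=D: ✗
warn_sum = 21 + 6 + 5 + 34 = 66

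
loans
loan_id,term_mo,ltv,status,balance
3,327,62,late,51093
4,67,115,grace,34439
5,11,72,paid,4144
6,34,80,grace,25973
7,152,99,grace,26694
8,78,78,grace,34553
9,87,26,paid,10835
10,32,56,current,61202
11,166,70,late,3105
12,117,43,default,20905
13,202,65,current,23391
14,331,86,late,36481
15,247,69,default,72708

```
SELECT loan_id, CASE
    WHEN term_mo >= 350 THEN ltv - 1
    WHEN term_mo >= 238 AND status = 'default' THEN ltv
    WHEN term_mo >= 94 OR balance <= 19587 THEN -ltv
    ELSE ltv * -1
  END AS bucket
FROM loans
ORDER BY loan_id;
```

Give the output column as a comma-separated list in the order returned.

loan_id=3: term_mo >= 94 OR balance <= 19587 → -62
loan_id=4: ELSE → -115
loan_id=5: term_mo >= 94 OR balance <= 19587 → -72
loan_id=6: ELSE → -80
loan_id=7: term_mo >= 94 OR balance <= 19587 → -99
loan_id=8: ELSE → -78
loan_id=9: term_mo >= 94 OR balance <= 19587 → -26
loan_id=10: ELSE → -56
loan_id=11: term_mo >= 94 OR balance <= 19587 → -70
loan_id=12: term_mo >= 94 OR balance <= 19587 → -43
loan_id=13: term_mo >= 94 OR balance <= 19587 → -65
loan_id=14: term_mo >= 94 OR balance <= 19587 → -86
loan_id=15: term_mo >= 238 AND status = 'default' → 69

-62, -115, -72, -80, -99, -78, -26, -56, -70, -43, -65, -86, 69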